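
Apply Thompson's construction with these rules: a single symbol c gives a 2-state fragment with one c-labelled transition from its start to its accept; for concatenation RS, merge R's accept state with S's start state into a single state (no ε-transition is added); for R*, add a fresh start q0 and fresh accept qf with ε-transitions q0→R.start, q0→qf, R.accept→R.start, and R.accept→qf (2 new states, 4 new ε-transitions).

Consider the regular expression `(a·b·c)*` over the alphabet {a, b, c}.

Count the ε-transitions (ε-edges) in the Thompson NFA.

Building bottom-up:
Each of the 3 symbol leaves contributes 0 ε-transitions.
  a·b·c → 0 ε-transitions
  (a·b·c)* → 4 ε-transitions

4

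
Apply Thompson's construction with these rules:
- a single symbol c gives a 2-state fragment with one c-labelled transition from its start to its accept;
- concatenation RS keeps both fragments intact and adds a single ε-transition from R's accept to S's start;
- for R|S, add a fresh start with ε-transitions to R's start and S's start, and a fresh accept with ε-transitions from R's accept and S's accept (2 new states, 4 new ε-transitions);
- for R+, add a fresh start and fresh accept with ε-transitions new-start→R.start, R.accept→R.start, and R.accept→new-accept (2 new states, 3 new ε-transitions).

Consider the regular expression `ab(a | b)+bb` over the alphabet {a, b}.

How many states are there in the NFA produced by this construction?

Building bottom-up:
Each of the 6 symbol leaves contributes a 2-state fragment.
  a | b : 6 states
  (a | b)+ : 8 states
  ab(a | b)+bb : 16 states

16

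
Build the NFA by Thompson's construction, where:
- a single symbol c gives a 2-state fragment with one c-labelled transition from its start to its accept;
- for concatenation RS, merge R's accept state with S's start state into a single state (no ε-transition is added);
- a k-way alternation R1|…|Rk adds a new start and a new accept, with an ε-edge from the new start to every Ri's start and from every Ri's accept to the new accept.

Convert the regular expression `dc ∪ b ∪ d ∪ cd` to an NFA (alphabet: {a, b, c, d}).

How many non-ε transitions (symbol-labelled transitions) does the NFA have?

6

By structural recursion:
Each of the 6 symbol leaves contributes exactly 1 symbol transition.
  dc = 2 symbol transitions
  cd = 2 symbol transitions
  dc ∪ b ∪ d ∪ cd = 6 symbol transitions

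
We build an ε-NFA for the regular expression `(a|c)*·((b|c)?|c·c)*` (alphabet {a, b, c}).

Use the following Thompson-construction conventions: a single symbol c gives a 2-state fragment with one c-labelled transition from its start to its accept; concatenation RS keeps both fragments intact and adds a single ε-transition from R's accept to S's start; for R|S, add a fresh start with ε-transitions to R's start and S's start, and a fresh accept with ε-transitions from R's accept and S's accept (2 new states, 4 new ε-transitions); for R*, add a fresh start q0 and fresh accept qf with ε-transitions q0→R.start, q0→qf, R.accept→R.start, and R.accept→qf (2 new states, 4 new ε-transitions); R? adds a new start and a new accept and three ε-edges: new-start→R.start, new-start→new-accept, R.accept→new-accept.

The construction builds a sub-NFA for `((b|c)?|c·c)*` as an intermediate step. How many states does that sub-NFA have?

Fragment for `((b|c)?|c·c)*`:
Each of the 4 symbol leaves contributes a 2-state fragment.
  b|c : 6 states
  (b|c)? : 8 states
  c·c : 4 states
  (b|c)?|c·c : 14 states
  ((b|c)?|c·c)* : 16 states

16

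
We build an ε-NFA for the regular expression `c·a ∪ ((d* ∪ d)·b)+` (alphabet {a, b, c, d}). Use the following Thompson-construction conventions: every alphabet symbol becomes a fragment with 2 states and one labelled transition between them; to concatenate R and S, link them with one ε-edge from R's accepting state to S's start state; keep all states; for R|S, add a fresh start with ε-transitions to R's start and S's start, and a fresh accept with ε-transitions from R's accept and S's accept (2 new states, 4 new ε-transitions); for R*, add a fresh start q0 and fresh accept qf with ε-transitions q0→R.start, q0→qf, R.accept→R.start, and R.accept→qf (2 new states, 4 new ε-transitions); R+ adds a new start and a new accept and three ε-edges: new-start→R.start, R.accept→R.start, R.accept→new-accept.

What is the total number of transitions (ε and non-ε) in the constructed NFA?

22

By structural recursion:
Each of the 5 symbol leaves contributes 1 transition (1 symbol, 0 ε).
  c·a = 3 transitions (2 symbol, 1 ε)
  d* = 5 transitions (1 symbol, 4 ε)
  d* ∪ d = 10 transitions (2 symbol, 8 ε)
  (d* ∪ d)·b = 12 transitions (3 symbol, 9 ε)
  ((d* ∪ d)·b)+ = 15 transitions (3 symbol, 12 ε)
  c·a ∪ ((d* ∪ d)·b)+ = 22 transitions (5 symbol, 17 ε)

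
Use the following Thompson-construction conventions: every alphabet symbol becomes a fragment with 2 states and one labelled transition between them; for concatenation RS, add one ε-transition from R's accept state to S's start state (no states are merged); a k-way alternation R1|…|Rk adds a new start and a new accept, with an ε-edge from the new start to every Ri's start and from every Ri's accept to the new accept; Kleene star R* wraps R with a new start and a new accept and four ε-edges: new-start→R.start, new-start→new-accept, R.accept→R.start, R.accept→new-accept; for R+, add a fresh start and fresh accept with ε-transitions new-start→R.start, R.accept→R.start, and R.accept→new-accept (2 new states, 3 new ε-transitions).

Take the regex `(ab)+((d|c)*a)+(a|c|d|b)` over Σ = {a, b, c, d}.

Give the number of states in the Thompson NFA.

By structural recursion:
Each of the 9 symbol leaves contributes a 2-state fragment.
  ab — 4 states
  (ab)+ — 6 states
  d|c — 6 states
  (d|c)* — 8 states
  (d|c)*a — 10 states
  ((d|c)*a)+ — 12 states
  a|c|d|b — 10 states
  (ab)+((d|c)*a)+(a|c|d|b) — 28 states

28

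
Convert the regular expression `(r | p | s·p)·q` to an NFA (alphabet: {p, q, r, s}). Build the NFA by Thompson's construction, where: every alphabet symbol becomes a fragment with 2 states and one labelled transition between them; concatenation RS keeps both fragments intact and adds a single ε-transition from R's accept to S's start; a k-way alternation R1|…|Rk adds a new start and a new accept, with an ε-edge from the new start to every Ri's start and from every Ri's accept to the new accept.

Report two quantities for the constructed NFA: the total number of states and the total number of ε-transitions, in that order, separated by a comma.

By structural recursion:
Each of the 5 symbol leaves contributes 2 states and 0 ε-transitions.
  s·p — 4 states, 1 ε-transition
  r | p | s·p — 10 states, 7 ε-transitions
  (r | p | s·p)·q — 12 states, 8 ε-transitions

12, 8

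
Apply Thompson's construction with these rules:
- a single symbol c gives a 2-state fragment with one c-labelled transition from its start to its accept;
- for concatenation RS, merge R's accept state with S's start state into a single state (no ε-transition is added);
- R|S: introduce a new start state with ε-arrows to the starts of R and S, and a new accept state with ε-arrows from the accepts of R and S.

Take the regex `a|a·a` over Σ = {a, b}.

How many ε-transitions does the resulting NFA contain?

Bottom-up over the parse tree:
Each of the 3 symbol leaves contributes 0 ε-transitions.
  a·a — 0 ε-transitions
  a|a·a — 4 ε-transitions

4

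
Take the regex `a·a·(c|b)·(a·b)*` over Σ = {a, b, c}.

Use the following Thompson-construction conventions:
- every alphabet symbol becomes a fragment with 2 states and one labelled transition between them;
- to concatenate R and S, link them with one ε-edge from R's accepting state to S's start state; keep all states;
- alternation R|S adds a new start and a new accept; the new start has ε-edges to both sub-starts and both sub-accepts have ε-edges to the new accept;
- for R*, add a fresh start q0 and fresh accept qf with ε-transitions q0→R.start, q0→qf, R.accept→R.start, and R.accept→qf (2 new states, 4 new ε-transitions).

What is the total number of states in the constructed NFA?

16

Recursing over subexpressions:
Each of the 6 symbol leaves contributes a 2-state fragment.
  c|b : 6 states
  a·b : 4 states
  (a·b)* : 6 states
  a·a·(c|b)·(a·b)* : 16 states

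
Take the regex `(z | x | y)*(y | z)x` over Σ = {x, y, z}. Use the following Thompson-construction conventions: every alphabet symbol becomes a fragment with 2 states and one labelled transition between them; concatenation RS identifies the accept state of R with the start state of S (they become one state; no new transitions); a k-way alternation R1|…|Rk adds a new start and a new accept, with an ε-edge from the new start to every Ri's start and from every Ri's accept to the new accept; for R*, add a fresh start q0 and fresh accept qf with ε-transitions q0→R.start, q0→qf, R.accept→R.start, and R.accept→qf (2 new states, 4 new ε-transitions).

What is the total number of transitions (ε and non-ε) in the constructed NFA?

Recursing over subexpressions:
Each of the 6 symbol leaves contributes 1 transition (1 symbol, 0 ε).
  z | x | y : 9 transitions (3 symbol, 6 ε)
  (z | x | y)* : 13 transitions (3 symbol, 10 ε)
  y | z : 6 transitions (2 symbol, 4 ε)
  (z | x | y)*(y | z)x : 20 transitions (6 symbol, 14 ε)

20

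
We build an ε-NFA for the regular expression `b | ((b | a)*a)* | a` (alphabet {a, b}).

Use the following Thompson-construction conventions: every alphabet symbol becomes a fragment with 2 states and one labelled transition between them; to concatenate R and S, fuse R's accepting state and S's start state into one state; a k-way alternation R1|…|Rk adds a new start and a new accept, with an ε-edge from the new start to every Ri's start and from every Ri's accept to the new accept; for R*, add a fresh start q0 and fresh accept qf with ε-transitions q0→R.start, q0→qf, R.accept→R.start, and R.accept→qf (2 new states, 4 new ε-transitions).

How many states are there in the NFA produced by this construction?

Bottom-up over the parse tree:
Each of the 5 symbol leaves contributes a 2-state fragment.
  b | a → 6 states
  (b | a)* → 8 states
  (b | a)*a → 9 states
  ((b | a)*a)* → 11 states
  b | ((b | a)*a)* | a → 17 states

17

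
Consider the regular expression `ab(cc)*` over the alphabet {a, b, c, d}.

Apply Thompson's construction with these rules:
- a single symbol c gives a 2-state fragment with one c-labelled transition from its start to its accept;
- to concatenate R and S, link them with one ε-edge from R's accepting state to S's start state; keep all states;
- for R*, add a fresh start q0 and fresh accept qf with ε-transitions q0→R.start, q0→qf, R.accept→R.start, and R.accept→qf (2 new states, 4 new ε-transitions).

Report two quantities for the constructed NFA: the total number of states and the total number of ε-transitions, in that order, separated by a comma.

10, 7

By structural recursion:
Each of the 4 symbol leaves contributes 2 states and 0 ε-transitions.
  cc — 4 states, 1 ε-transition
  (cc)* — 6 states, 5 ε-transitions
  ab(cc)* — 10 states, 7 ε-transitions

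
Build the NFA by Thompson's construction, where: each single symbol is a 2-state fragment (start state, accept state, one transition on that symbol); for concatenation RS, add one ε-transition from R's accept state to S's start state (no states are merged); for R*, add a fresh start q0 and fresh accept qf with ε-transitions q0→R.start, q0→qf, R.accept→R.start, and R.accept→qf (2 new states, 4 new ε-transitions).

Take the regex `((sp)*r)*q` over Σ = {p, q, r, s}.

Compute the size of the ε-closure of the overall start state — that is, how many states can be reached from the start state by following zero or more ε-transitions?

7

Let C(F) = |ε-closure(F.start)| within fragment F, and note whether F accepts ε. Symbol fragments have C = 1 and do not accept ε. Then:
  sp → same as the first factor's closure: |closure| = 1
  (sp)* → |closure| = 1 (new start) + 1 (body) + 1 (new accept) = 3
  (sp)*r → |closure| = 3 + 1 = 4 (closure spills across the concat boundary because the left factor accepts ε)
  ((sp)*r)* → |closure| = 1 (new start) + 4 (body) + 1 (new accept) = 6
  ((sp)*r)*q → |closure| = 6 + 1 = 7 (closure spills across the concat boundary because the left factor accepts ε)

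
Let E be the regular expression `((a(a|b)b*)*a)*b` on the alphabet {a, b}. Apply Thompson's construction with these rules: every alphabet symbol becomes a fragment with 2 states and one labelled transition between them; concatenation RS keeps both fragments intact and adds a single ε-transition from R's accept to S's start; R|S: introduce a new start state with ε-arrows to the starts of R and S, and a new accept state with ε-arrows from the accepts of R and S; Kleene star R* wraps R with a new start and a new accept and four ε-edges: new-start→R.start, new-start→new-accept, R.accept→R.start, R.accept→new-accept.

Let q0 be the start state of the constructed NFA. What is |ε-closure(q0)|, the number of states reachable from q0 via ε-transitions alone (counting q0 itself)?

Let C(F) = |ε-closure(F.start)| within fragment F, and note whether F accepts ε. Symbol fragments have C = 1 and do not accept ε. Then:
  a|b — C = 1 + 1 + 1 = 3 (the new accept is not ε-reachable since no branch accepts ε)
  b* — C = 1 (new start) + 1 (body) + 1 (new accept) = 3
  a(a|b)b* — C equals the left operand's closure size = 1 (its accept is not ε-reachable, so the closure stops there)
  (a(a|b)b*)* — C = 1 (new start) + 1 (body) + 1 (new accept) = 3
  (a(a|b)b*)*a — C = 3 + 1 = 4 (closure spills across the concat boundary because the left factor accepts ε)
  ((a(a|b)b*)*a)* — new start has ε-edges to the inner start and to the new accept, so C = 2 + 4 = 6
  ((a(a|b)b*)*a)*b — C = 6 + 1 = 7 (closure spills across the concat boundary because the left factor accepts ε)

7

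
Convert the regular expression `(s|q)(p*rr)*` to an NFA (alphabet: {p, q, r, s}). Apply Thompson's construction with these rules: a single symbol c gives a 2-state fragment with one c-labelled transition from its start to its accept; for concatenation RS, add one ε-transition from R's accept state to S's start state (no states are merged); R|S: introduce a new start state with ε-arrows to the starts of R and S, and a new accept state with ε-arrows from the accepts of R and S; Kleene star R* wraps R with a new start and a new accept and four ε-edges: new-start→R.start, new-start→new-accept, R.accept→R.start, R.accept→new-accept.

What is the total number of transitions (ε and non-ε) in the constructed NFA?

By structural recursion:
Each of the 5 symbol leaves contributes 1 transition (1 symbol, 0 ε).
  s|q : 6 transitions (2 symbol, 4 ε)
  p* : 5 transitions (1 symbol, 4 ε)
  p*rr : 9 transitions (3 symbol, 6 ε)
  (p*rr)* : 13 transitions (3 symbol, 10 ε)
  (s|q)(p*rr)* : 20 transitions (5 symbol, 15 ε)

20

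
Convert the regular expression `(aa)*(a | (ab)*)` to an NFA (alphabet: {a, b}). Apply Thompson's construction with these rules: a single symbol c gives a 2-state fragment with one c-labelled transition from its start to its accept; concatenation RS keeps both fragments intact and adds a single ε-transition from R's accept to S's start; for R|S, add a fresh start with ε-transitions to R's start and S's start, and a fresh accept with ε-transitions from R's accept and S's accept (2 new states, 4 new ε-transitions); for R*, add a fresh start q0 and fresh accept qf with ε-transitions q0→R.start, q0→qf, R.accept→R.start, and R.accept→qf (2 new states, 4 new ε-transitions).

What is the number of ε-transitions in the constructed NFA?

Bottom-up over the parse tree:
Each of the 5 symbol leaves contributes 0 ε-transitions.
  aa = 1 ε-transition
  (aa)* = 5 ε-transitions
  ab = 1 ε-transition
  (ab)* = 5 ε-transitions
  a | (ab)* = 9 ε-transitions
  (aa)*(a | (ab)*) = 15 ε-transitions

15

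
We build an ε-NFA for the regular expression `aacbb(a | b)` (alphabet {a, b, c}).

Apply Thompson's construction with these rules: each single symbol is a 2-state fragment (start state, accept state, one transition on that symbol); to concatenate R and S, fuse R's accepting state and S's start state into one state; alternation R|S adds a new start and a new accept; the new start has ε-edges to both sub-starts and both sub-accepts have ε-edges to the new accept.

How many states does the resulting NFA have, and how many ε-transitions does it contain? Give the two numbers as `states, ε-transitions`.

11, 4

Recursing over subexpressions:
Each of the 7 symbol leaves contributes 2 states and 0 ε-transitions.
  a | b = 6 states, 4 ε-transitions
  aacbb(a | b) = 11 states, 4 ε-transitions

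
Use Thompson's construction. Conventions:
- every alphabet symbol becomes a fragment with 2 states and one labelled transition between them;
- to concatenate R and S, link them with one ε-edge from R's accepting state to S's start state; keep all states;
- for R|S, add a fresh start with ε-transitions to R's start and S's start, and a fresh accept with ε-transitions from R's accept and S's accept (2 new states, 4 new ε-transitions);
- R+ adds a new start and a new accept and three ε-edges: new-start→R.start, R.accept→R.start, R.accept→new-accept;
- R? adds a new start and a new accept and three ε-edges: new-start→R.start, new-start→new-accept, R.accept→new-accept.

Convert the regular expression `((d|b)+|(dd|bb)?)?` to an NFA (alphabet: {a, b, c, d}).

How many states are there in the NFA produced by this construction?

24

Recursing over subexpressions:
Each of the 6 symbol leaves contributes a 2-state fragment.
  d|b : 6 states
  (d|b)+ : 8 states
  dd : 4 states
  bb : 4 states
  dd|bb : 10 states
  (dd|bb)? : 12 states
  (d|b)+|(dd|bb)? : 22 states
  ((d|b)+|(dd|bb)?)? : 24 states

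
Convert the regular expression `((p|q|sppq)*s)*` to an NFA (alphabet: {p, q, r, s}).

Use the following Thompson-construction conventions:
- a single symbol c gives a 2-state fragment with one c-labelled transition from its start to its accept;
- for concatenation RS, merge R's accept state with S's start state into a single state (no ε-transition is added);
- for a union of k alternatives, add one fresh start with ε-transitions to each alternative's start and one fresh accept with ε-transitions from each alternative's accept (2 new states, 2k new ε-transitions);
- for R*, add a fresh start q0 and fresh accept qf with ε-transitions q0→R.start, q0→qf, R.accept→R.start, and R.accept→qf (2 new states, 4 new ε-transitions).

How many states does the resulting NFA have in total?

16

Per subexpression:
Each of the 7 symbol leaves contributes a 2-state fragment.
  sppq = 5 states
  p|q|sppq = 11 states
  (p|q|sppq)* = 13 states
  (p|q|sppq)*s = 14 states
  ((p|q|sppq)*s)* = 16 states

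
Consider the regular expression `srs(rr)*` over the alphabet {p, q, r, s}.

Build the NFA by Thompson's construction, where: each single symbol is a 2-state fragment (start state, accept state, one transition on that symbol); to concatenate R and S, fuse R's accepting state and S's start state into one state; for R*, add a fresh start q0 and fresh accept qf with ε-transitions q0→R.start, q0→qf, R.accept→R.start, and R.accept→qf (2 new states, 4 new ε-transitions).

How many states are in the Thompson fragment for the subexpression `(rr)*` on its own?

5

Fragment for `(rr)*`:
Each of the 2 symbol leaves contributes a 2-state fragment.
  rr → 3 states
  (rr)* → 5 states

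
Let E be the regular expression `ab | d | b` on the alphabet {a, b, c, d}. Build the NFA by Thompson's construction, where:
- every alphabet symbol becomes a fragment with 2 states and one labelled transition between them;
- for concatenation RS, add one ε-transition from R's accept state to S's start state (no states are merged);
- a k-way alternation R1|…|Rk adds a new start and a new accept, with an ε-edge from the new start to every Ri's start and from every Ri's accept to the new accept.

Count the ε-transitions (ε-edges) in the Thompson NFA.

Recursing over subexpressions:
Each of the 4 symbol leaves contributes 0 ε-transitions.
  ab → 1 ε-transition
  ab | d | b → 7 ε-transitions

7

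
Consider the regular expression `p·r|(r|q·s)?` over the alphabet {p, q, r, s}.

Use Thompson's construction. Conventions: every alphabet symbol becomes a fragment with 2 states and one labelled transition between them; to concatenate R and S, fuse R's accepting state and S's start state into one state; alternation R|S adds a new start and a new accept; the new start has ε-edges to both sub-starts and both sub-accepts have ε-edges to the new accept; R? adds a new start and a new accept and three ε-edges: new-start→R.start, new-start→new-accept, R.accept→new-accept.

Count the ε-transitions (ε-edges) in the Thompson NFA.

11

Building bottom-up:
Each of the 5 symbol leaves contributes 0 ε-transitions.
  p·r → 0 ε-transitions
  q·s → 0 ε-transitions
  r|q·s → 4 ε-transitions
  (r|q·s)? → 7 ε-transitions
  p·r|(r|q·s)? → 11 ε-transitions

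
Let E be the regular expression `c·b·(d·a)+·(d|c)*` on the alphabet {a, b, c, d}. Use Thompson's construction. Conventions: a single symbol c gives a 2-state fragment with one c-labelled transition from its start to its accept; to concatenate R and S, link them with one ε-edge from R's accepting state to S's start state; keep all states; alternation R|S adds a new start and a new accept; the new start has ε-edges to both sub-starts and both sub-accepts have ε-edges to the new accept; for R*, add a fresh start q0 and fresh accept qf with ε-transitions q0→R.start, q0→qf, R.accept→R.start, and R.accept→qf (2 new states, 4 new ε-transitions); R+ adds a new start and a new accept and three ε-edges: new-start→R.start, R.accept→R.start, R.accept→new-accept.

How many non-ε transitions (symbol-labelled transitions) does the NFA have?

Recursing over subexpressions:
Each of the 6 symbol leaves contributes exactly 1 symbol transition.
  d·a : 2 symbol transitions
  (d·a)+ : 2 symbol transitions
  d|c : 2 symbol transitions
  (d|c)* : 2 symbol transitions
  c·b·(d·a)+·(d|c)* : 6 symbol transitions

6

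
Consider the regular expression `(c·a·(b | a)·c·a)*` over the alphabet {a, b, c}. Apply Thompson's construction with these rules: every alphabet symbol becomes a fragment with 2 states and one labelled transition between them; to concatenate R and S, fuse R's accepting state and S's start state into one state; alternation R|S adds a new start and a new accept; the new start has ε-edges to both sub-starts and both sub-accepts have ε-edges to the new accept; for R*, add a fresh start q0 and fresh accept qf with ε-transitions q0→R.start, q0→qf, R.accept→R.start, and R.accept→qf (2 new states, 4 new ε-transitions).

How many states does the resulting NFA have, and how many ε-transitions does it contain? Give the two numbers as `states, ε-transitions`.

12, 8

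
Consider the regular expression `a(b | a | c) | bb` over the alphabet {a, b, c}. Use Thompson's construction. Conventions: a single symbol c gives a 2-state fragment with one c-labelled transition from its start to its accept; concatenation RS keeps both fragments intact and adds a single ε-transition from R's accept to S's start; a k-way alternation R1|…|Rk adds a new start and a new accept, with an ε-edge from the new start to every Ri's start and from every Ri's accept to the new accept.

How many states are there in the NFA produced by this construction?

Building bottom-up:
Each of the 6 symbol leaves contributes a 2-state fragment.
  b | a | c — 8 states
  a(b | a | c) — 10 states
  bb — 4 states
  a(b | a | c) | bb — 16 states

16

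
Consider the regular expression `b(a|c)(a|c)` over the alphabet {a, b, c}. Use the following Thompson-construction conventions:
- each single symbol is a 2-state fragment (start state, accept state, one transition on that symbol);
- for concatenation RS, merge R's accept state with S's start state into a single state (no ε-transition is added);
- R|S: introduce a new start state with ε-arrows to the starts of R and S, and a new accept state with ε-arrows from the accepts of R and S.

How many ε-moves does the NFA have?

By structural recursion:
Each of the 5 symbol leaves contributes 0 ε-transitions.
  a|c — 4 ε-transitions
  a|c — 4 ε-transitions
  b(a|c)(a|c) — 8 ε-transitions

8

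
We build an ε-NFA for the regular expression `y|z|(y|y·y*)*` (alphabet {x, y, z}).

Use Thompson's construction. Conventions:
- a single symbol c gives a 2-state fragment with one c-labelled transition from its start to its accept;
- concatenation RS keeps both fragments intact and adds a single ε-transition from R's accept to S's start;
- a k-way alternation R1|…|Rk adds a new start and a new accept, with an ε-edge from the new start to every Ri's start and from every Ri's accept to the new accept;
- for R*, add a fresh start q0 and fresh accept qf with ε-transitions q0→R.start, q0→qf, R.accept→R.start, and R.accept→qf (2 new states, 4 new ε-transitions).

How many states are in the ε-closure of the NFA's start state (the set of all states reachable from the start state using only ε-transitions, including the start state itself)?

9

Work bottom-up. For each fragment F, track |ε-closure(F.start)| and whether F's accept lies in that closure (i.e. whether F accepts ε). A single-symbol fragment has closure size 1 and does not accept ε.
  y* — new start has ε-edges to the inner start and to the new accept, so |ε-closure| = 2 + 1 = 3
  y·y* — same as the first factor's closure: |ε-closure| = 1
  y|y·y* — |ε-closure| = 1 + 1 + 1 = 3 (the new accept is not ε-reachable since no branch accepts ε)
  (y|y·y*)* — |ε-closure| = 1 (new start) + 3 (body) + 1 (new accept) = 5
  y|z|(y|y·y*)* — new start ε-reaches every alternative's start; at least one alternative accepts ε, so the union's new accept is reached too: |ε-closure| = 1 + 1 + 1 + 5 + 1 = 9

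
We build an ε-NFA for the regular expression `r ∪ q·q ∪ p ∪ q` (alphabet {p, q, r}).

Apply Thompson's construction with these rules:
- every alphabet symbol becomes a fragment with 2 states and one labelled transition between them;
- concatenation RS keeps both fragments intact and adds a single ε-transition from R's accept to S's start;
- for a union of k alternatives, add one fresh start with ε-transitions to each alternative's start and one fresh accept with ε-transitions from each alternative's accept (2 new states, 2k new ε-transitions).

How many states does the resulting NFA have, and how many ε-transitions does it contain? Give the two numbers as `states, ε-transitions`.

12, 9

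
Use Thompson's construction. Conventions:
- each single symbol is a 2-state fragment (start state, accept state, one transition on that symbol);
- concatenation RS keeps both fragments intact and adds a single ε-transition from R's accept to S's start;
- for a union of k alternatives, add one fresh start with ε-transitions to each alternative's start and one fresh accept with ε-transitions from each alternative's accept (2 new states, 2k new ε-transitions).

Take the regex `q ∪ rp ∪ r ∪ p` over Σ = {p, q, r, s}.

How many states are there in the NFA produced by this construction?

12

Building bottom-up:
Each of the 5 symbol leaves contributes a 2-state fragment.
  rp — 4 states
  q ∪ rp ∪ r ∪ p — 12 states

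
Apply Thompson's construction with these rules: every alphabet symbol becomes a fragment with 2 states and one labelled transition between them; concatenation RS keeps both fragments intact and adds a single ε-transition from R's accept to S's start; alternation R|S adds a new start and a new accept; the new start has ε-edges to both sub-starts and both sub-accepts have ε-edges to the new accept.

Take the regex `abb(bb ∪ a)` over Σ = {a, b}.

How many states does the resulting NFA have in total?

Recursing over subexpressions:
Each of the 6 symbol leaves contributes a 2-state fragment.
  bb = 4 states
  bb ∪ a = 8 states
  abb(bb ∪ a) = 14 states

14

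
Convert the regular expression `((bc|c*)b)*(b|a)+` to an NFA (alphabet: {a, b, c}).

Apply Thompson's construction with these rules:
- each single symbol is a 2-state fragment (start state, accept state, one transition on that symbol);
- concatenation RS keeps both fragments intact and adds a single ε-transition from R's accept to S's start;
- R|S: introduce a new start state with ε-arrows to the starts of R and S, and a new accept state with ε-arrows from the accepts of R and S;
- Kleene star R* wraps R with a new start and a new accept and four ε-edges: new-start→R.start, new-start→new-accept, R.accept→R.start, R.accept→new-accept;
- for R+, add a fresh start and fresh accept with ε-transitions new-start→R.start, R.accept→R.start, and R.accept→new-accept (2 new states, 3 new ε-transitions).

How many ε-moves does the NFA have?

Bottom-up over the parse tree:
Each of the 6 symbol leaves contributes 0 ε-transitions.
  bc = 1 ε-transition
  c* = 4 ε-transitions
  bc|c* = 9 ε-transitions
  (bc|c*)b = 10 ε-transitions
  ((bc|c*)b)* = 14 ε-transitions
  b|a = 4 ε-transitions
  (b|a)+ = 7 ε-transitions
  ((bc|c*)b)*(b|a)+ = 22 ε-transitions

22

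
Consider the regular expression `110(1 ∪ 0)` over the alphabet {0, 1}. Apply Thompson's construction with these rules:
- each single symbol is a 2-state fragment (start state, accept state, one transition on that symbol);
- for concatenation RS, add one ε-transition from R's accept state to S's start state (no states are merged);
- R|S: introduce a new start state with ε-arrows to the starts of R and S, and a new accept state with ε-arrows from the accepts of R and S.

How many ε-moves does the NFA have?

Building bottom-up:
Each of the 5 symbol leaves contributes 0 ε-transitions.
  1 ∪ 0 → 4 ε-transitions
  110(1 ∪ 0) → 7 ε-transitions

7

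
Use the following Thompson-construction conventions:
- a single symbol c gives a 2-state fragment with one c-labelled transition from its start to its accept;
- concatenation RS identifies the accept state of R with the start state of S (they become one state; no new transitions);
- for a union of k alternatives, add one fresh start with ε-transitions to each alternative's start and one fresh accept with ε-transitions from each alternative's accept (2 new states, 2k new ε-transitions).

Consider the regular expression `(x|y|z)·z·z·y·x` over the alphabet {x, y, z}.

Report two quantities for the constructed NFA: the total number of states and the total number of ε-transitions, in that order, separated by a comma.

12, 6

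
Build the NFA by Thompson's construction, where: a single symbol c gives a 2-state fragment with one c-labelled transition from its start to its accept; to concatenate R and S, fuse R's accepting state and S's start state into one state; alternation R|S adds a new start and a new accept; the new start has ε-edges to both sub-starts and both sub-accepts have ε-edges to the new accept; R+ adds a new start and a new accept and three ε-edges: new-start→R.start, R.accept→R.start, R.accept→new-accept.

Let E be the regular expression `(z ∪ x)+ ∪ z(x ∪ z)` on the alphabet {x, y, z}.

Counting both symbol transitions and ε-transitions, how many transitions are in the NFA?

Recursing over subexpressions:
Each of the 5 symbol leaves contributes 1 transition (1 symbol, 0 ε).
  z ∪ x = 6 transitions (2 symbol, 4 ε)
  (z ∪ x)+ = 9 transitions (2 symbol, 7 ε)
  x ∪ z = 6 transitions (2 symbol, 4 ε)
  z(x ∪ z) = 7 transitions (3 symbol, 4 ε)
  (z ∪ x)+ ∪ z(x ∪ z) = 20 transitions (5 symbol, 15 ε)

20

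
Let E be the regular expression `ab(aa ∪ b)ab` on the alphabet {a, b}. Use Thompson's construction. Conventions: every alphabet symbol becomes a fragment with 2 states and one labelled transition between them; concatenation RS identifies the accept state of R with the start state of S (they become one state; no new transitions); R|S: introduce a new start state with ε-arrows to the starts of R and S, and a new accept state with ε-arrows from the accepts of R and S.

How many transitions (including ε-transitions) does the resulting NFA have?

Recursing over subexpressions:
Each of the 7 symbol leaves contributes 1 transition (1 symbol, 0 ε).
  aa → 2 transitions (2 symbol, 0 ε)
  aa ∪ b → 7 transitions (3 symbol, 4 ε)
  ab(aa ∪ b)ab → 11 transitions (7 symbol, 4 ε)

11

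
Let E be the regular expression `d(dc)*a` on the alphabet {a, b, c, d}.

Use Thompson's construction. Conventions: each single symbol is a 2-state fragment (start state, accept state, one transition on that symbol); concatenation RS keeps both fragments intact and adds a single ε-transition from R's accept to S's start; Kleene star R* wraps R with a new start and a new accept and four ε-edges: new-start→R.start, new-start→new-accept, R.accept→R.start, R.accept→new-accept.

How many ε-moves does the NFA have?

Bottom-up over the parse tree:
Each of the 4 symbol leaves contributes 0 ε-transitions.
  dc : 1 ε-transition
  (dc)* : 5 ε-transitions
  d(dc)*a : 7 ε-transitions

7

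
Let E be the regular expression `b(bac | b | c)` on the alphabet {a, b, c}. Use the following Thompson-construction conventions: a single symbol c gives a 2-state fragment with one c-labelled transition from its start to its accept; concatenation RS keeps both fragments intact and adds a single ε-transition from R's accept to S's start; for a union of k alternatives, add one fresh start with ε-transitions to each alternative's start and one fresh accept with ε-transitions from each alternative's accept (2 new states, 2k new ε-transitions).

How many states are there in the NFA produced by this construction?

Bottom-up over the parse tree:
Each of the 6 symbol leaves contributes a 2-state fragment.
  bac : 6 states
  bac | b | c : 12 states
  b(bac | b | c) : 14 states

14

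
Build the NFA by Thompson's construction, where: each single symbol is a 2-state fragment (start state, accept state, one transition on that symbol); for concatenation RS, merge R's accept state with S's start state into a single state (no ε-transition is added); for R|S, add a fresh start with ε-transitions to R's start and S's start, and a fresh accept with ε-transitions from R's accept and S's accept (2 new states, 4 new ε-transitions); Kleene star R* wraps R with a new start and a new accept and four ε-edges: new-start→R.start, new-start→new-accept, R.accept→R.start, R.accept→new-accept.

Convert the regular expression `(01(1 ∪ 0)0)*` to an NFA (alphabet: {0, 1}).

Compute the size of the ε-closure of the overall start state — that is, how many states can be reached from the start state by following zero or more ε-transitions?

3

Compute the ε-closure size of each fragment's start state recursively; a symbol fragment's start has no outgoing ε-edge, so its closure is just itself (size 1).
  1 ∪ 0 — |closure| = 1 + 1 + 1 = 3 (the new accept is not ε-reachable since no branch accepts ε)
  01(1 ∪ 0)0 — |closure| equals the left operand's closure size = 1 (its accept is not ε-reachable, so the closure stops there)
  (01(1 ∪ 0)0)* — the star's fresh start ε-reaches both the body's start and the fresh accept: |closure| = 2 + 1 = 3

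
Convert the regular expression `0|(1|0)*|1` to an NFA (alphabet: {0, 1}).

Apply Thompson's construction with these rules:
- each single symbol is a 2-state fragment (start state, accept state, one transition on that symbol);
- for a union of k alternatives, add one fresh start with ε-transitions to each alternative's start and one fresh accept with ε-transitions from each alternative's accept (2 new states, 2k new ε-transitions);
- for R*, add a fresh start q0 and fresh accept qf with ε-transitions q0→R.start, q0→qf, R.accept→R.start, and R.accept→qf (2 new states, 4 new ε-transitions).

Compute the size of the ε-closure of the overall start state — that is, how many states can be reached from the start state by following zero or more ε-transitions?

9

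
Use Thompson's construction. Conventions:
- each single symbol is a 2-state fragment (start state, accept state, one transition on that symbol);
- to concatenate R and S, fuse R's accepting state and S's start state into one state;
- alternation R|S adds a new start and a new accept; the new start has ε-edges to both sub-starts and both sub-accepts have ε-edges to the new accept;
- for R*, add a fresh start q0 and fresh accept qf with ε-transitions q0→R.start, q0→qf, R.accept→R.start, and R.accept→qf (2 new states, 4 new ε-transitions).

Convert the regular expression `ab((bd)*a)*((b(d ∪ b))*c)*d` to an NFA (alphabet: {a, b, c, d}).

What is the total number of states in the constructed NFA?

22

By structural recursion:
Each of the 10 symbol leaves contributes a 2-state fragment.
  bd : 3 states
  (bd)* : 5 states
  (bd)*a : 6 states
  ((bd)*a)* : 8 states
  d ∪ b : 6 states
  b(d ∪ b) : 7 states
  (b(d ∪ b))* : 9 states
  (b(d ∪ b))*c : 10 states
  ((b(d ∪ b))*c)* : 12 states
  ab((bd)*a)*((b(d ∪ b))*c)*d : 22 states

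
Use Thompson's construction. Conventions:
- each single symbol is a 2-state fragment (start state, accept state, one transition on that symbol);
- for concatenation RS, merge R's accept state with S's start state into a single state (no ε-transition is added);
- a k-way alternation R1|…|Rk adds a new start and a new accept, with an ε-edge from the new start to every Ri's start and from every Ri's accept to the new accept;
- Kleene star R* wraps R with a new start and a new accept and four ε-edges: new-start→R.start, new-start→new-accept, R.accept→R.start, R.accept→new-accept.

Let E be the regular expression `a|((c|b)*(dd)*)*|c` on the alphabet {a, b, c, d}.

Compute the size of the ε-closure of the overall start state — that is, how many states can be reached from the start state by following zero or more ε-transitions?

Let C(F) = |ε-closure(F.start)| within fragment F, and note whether F accepts ε. Symbol fragments have C = 1 and do not accept ε. Then:
  c|b → new start ε-reaches every alternative's start; none of them accept ε, so the new accept is not reached: C = 1 + 1 + 1 = 3
  (c|b)* → the star's fresh start ε-reaches both the body's start and the fresh accept: C = 2 + 3 = 5
  dd → C equals the left operand's closure size = 1 (its accept is not ε-reachable, so the closure stops there)
  (dd)* → C = 1 (new start) + 1 (body) + 1 (new accept) = 3
  (c|b)*(dd)* → C = 5 + (3−1) = 7 (closure spills across the concat boundary because the left factor accepts ε)
  ((c|b)*(dd)*)* → the star's fresh start ε-reaches both the body's start and the fresh accept: C = 2 + 7 = 9
  a|((c|b)*(dd)*)*|c → new start ε-reaches every alternative's start; at least one alternative accepts ε, so the union's new accept is reached too: C = 1 + 1 + 9 + 1 + 1 = 13

13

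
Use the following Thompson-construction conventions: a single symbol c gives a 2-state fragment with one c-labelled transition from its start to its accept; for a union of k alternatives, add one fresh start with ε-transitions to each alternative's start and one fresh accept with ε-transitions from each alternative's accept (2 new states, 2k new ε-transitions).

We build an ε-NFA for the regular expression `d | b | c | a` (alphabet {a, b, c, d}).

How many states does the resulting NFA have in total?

Bottom-up over the parse tree:
Each of the 4 symbol leaves contributes a 2-state fragment.
  d | b | c | a = 10 states

10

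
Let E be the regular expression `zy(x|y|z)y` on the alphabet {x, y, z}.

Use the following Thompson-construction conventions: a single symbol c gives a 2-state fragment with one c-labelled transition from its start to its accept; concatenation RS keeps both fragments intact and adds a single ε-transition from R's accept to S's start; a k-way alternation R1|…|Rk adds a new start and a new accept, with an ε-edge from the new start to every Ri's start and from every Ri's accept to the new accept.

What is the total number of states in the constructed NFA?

Bottom-up over the parse tree:
Each of the 6 symbol leaves contributes a 2-state fragment.
  x|y|z — 8 states
  zy(x|y|z)y — 14 states

14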